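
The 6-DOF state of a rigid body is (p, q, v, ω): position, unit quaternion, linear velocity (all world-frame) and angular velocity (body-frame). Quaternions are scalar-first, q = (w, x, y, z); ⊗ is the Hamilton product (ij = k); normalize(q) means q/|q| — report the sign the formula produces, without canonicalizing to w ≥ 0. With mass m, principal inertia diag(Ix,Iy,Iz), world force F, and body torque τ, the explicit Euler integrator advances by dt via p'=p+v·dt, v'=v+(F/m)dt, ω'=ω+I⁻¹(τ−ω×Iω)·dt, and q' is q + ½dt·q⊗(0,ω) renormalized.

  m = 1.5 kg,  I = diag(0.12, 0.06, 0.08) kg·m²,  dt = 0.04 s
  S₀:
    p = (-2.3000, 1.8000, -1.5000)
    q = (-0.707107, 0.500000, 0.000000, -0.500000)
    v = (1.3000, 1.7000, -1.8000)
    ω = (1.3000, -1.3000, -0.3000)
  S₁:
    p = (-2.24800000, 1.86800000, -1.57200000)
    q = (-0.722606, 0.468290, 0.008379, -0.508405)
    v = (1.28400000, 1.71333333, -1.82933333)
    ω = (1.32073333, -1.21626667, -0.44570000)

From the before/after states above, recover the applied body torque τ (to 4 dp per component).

Δω = ω₁−ω₀ = (0.02073333, 0.08373333, -0.14570000)
gyro term ω₀×Iω₀ = (0.0078, -0.0156, 0.1014)
applied torque τ = (0.0700, 0.1100, -0.1900)

τ = (0.0700, 0.1100, -0.1900)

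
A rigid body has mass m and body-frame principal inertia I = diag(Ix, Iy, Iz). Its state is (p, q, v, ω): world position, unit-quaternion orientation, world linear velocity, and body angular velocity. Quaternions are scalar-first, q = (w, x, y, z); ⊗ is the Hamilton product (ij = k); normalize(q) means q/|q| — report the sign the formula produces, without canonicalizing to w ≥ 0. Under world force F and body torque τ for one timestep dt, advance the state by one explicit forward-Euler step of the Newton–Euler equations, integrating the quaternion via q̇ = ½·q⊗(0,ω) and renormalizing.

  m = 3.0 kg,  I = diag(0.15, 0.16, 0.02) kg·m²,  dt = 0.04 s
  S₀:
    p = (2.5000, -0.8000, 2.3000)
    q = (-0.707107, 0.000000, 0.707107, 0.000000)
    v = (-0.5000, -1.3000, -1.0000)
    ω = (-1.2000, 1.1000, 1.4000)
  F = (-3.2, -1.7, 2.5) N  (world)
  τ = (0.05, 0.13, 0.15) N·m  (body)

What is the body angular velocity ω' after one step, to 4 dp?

ω' = (-1.1292, 1.1871, 1.7264)

(τ − ω×Iω)/I = (1.7707, 2.1775, 8.1600)
ω + α·dt = (-1.1292, 1.1871, 1.7264)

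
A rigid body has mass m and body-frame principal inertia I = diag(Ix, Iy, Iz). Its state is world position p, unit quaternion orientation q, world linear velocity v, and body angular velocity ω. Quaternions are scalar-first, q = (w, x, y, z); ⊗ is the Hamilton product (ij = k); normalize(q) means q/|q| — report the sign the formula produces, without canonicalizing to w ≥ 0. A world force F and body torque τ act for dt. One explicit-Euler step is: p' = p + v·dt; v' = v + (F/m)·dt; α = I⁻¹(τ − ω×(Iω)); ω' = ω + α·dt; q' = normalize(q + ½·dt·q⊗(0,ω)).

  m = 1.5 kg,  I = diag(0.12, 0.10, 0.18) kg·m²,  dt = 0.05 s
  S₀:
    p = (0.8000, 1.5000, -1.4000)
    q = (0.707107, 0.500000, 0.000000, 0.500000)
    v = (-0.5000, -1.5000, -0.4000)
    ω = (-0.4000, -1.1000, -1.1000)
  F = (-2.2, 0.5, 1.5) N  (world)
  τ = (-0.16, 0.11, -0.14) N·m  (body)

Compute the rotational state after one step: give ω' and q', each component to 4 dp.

angular accel α = (-2.1400, 1.3640, -0.7289)
ω + α·dt = (-0.5070, -1.0318, -1.1364)
q⊗(0,ω) = (0.7500000, 0.2671572, -0.4278177, -1.3278177)
q' = normalize(q + ½dt·q⊗(0,ω)) = (0.7253, 0.5063, -0.0107, 0.4664)

ω' = (-0.5070, -1.0318, -1.1364)
q' = (0.7253, 0.5063, -0.0107, 0.4664)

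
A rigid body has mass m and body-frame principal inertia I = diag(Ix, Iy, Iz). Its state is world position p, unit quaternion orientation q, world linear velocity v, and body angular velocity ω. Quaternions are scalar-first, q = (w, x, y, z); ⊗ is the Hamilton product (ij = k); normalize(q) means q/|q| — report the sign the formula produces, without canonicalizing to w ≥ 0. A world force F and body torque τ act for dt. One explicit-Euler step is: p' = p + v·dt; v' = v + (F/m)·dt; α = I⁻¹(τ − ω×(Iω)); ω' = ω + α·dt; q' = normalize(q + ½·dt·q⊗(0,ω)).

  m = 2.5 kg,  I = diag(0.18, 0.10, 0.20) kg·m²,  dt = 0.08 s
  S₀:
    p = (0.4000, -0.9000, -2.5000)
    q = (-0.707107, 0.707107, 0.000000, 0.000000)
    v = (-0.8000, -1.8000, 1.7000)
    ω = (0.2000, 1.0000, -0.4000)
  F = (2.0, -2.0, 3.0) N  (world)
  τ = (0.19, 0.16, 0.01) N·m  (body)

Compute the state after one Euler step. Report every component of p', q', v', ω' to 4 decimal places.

p' = (0.3360, -1.0440, -2.3640)
q' = (-0.7121, 0.7008, -0.0170, 0.0396)
v' = (-0.7360, -1.8640, 1.7960)
ω' = (0.3022, 1.1267, -0.3896)

angular accel α = (1.2778, 1.5840, 0.1300)
ω + α·dt = (0.3022, 1.1267, -0.3896)
q⊗(0,ω) = (-0.1414214, -0.1414214, -0.4242642, 0.9899498)
q' = normalize(q + ½dt·q⊗(0,ω)) = (-0.7121, 0.7008, -0.0170, 0.0396)
p + v·dt = (0.3360, -1.0440, -2.3640)
v' = v + a·dt = (-0.7360, -1.8640, 1.7960)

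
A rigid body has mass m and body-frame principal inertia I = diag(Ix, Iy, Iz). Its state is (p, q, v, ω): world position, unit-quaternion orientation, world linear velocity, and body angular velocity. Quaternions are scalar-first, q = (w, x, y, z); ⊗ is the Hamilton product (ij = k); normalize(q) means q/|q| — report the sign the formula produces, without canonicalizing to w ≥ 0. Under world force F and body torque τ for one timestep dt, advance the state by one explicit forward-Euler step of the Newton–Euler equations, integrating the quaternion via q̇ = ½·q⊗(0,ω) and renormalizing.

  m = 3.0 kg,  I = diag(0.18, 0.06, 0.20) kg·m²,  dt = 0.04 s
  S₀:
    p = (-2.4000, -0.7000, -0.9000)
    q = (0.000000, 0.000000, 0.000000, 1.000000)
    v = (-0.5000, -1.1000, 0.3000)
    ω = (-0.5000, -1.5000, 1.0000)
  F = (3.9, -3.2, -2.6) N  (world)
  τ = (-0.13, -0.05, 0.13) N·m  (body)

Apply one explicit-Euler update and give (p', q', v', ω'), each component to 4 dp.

p + v·dt = (-2.4200, -0.7440, -0.8880)
v + (F/m)dt = (-0.4480, -1.1427, 0.2653)
precession coupling ω×(Iω) = (-0.2100, 0.0100, -0.0900)
α = I⁻¹(τ − ω×Iω) = (0.4444, -1.0000, 1.1000)
new body rate ω' = (-0.4822, -1.5400, 1.0440)
q⊗(0,ω) = (-1.0000000, 1.5000000, -0.5000000, 0.0000000)
q' = normalize(q + ½dt·q⊗(0,ω)) = (-0.0200, 0.0300, -0.0100, 0.9993)

p' = (-2.4200, -0.7440, -0.8880)
q' = (-0.0200, 0.0300, -0.0100, 0.9993)
v' = (-0.4480, -1.1427, 0.2653)
ω' = (-0.4822, -1.5400, 1.0440)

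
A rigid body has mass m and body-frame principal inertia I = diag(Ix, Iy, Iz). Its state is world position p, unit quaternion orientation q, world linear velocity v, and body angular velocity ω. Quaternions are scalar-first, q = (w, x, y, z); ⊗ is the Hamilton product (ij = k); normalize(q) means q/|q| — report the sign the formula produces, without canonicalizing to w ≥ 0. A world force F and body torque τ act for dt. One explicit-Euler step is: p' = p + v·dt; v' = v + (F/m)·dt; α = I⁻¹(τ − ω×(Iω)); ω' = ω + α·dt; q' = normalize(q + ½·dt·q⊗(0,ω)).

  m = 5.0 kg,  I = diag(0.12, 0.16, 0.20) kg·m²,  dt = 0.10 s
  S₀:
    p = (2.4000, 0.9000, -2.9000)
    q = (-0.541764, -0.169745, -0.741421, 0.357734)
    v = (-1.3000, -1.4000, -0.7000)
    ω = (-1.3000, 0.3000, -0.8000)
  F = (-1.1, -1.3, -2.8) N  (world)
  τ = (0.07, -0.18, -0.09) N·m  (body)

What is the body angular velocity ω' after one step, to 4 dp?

ω' = (-1.2337, 0.2395, -0.8372)

angular accel α = (0.6633, -0.6050, -0.3720)
ω' = ω + α·dt = (-1.2337, 0.2395, -0.8372)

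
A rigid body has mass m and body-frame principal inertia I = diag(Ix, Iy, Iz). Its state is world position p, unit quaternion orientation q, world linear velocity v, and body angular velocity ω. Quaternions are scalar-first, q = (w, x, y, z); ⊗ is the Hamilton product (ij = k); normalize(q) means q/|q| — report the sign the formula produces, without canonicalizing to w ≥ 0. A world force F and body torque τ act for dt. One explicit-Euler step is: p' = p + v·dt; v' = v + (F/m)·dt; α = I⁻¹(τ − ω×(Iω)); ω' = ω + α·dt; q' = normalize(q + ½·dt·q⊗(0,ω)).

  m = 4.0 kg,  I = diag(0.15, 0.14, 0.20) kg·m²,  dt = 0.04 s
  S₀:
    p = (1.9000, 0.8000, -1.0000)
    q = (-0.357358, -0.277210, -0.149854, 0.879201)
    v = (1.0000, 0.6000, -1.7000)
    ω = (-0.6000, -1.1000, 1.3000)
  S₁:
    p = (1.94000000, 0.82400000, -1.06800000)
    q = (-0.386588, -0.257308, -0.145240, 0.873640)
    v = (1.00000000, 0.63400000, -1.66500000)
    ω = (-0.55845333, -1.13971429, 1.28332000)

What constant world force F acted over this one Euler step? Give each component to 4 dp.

v₁ − v₀ = (0.00000000, 0.03400000, 0.03500000)
F = m·Δv/dt = (0.0000, 3.4000, 3.5000)

F = (0.0000, 3.4000, 3.5000)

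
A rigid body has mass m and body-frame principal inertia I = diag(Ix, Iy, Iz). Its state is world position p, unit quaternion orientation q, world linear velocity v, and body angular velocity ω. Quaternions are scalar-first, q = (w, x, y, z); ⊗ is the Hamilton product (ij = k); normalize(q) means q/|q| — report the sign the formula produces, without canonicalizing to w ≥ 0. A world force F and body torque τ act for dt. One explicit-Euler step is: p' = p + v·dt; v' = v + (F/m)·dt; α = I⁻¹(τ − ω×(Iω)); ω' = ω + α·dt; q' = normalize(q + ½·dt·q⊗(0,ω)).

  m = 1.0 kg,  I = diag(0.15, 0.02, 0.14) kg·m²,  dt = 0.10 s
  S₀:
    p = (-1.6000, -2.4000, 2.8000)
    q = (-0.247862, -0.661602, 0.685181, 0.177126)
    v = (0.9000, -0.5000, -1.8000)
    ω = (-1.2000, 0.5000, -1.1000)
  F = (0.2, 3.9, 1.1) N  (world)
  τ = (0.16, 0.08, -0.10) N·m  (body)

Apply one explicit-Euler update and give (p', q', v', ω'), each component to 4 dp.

p' = (-1.5100, -2.4500, 2.6200)
q' = (-0.2939, -0.6864, 0.6297, 0.2146)
v' = (0.9200, -0.1100, -1.6900)
ω' = (-1.0493, 0.8340, -1.2271)

p + v·dt = (-1.5100, -2.4500, 2.6200)
v' = v + a·dt = (0.9200, -0.1100, -1.6900)
angular accel α = (1.5067, 3.3400, -1.2714)
ω + α·dt = (-1.0493, 0.8340, -1.2271)
2q̇ = q⊗(0,ω) = (-0.9416743, -0.5448277, -1.0642444, 0.7640644)
q' = normalize(q + ½dt·q⊗(0,ω)) = (-0.2939, -0.6864, 0.6297, 0.2146)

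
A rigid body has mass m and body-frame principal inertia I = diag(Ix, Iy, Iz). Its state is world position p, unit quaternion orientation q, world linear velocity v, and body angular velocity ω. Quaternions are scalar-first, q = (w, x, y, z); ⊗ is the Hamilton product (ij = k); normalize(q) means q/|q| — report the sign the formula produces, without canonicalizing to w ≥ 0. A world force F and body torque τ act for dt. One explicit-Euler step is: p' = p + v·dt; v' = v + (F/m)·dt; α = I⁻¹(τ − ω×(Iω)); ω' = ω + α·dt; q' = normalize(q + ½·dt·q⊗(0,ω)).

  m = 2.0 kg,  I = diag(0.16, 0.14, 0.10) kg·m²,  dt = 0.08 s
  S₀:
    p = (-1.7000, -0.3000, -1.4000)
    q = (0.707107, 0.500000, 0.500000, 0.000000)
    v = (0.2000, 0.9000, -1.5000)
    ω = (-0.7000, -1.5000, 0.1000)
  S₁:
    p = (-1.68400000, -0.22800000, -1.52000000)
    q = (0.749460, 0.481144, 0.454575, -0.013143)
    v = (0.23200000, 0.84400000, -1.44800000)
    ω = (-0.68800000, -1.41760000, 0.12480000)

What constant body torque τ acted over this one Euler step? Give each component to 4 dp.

ω₁ − ω₀ = (0.01200000, 0.08240000, 0.02480000)
ω₀×(Iω₀) = (0.0060, -0.0042, -0.0210)
applied torque τ = (0.0300, 0.1400, 0.0100)

τ = (0.0300, 0.1400, 0.0100)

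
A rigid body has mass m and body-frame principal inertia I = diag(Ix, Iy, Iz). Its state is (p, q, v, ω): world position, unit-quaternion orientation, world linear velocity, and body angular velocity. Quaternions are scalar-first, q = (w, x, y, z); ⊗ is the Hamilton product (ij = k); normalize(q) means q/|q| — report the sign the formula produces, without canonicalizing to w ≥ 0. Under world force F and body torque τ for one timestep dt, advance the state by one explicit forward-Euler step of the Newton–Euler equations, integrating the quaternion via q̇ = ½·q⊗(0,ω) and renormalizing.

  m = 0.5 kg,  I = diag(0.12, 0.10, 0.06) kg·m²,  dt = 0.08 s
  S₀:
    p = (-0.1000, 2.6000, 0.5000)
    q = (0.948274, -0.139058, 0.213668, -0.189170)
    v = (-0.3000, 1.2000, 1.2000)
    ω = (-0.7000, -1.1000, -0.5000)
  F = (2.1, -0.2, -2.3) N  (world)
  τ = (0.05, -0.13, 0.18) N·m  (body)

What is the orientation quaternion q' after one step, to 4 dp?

q' = (0.9485, -0.1779, 0.1742, -0.1957)

Hamilton product q⊗(0,ω) = (0.0431092, -0.9787128, -0.9802114, -0.1716056)
updated quaternion q' = (0.9485, -0.1779, 0.1742, -0.1957)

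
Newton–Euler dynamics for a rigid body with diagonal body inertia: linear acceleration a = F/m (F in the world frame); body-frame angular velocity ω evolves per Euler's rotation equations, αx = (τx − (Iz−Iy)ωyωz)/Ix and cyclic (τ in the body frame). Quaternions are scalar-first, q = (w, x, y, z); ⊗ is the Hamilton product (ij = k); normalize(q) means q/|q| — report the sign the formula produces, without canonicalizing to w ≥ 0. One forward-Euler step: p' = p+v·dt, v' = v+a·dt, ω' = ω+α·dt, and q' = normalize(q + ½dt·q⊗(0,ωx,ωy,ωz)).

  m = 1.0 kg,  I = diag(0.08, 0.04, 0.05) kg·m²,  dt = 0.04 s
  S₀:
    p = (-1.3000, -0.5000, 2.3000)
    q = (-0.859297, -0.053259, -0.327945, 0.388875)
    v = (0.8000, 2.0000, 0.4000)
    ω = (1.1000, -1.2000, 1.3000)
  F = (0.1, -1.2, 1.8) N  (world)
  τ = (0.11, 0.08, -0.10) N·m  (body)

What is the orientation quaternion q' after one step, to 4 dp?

2q̇ = q⊗(0,ω) = (-0.8404866, -0.9049052, 1.5281556, -0.6924358)
q + ½dt·q⊗(0,ω), renormalized = (-0.8753, -0.0713, -0.2971, 0.3747)

q' = (-0.8753, -0.0713, -0.2971, 0.3747)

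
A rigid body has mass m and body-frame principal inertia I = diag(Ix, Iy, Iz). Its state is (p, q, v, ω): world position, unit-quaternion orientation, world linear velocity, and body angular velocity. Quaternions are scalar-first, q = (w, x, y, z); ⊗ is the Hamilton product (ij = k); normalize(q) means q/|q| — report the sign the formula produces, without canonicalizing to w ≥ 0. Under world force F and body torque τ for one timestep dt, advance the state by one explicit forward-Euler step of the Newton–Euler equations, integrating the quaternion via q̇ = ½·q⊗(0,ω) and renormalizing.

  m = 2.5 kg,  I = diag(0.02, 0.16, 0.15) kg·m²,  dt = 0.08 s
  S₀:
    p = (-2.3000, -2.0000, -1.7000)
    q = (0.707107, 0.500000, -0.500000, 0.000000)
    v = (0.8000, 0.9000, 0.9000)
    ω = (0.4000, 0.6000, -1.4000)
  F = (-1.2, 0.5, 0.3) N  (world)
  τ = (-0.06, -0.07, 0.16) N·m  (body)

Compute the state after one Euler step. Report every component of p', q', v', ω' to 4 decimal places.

precession coupling ω×(Iω) = (0.0084, 0.0728, 0.0336)
(τ − ω×Iω)/I = (-3.4200, -0.8925, 0.8427)
new body rate ω' = (0.1264, 0.5286, -1.3326)
Hamilton product q⊗(0,ω) = (0.1000000, 0.9828428, 1.1242642, -0.4899498)
q' = normalize(q + ½dt·q⊗(0,ω)) = (0.7097, 0.5382, -0.4541, -0.0196)
new position p' = (-2.2360, -1.9280, -1.6280)
v + (F/m)dt = (0.7616, 0.9160, 0.9096)

p' = (-2.2360, -1.9280, -1.6280)
q' = (0.7097, 0.5382, -0.4541, -0.0196)
v' = (0.7616, 0.9160, 0.9096)
ω' = (0.1264, 0.5286, -1.3326)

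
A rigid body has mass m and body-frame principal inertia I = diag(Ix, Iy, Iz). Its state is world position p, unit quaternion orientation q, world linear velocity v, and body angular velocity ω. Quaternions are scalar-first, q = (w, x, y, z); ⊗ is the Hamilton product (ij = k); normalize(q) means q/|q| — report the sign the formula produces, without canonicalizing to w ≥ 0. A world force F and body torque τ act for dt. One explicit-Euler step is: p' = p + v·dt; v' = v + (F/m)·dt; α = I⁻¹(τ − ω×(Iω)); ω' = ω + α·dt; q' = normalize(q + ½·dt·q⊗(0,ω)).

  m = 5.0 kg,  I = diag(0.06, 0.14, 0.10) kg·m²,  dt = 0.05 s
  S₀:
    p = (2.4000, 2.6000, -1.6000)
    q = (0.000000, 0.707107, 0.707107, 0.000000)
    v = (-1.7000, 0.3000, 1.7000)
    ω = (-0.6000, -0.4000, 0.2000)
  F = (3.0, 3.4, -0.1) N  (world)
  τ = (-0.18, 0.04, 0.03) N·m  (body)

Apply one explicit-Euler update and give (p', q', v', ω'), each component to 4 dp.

(τ − ω×Iω)/I = (-3.0533, 0.2514, 0.1080)
new body rate ω' = (-0.7527, -0.3874, 0.2054)
Hamilton product q⊗(0,ω) = (0.7071070, 0.1414214, -0.1414214, 0.1414214)
q' = normalize(q + ½dt·q⊗(0,ω)) = (0.0177, 0.7105, 0.7034, 0.0035)
linear accel F/m = (0.6000, 0.6800, -0.0200)
p' = p + v·dt = (2.3150, 2.6150, -1.5150)
v + (F/m)dt = (-1.6700, 0.3340, 1.6990)

p' = (2.3150, 2.6150, -1.5150)
q' = (0.0177, 0.7105, 0.7034, 0.0035)
v' = (-1.6700, 0.3340, 1.6990)
ω' = (-0.7527, -0.3874, 0.2054)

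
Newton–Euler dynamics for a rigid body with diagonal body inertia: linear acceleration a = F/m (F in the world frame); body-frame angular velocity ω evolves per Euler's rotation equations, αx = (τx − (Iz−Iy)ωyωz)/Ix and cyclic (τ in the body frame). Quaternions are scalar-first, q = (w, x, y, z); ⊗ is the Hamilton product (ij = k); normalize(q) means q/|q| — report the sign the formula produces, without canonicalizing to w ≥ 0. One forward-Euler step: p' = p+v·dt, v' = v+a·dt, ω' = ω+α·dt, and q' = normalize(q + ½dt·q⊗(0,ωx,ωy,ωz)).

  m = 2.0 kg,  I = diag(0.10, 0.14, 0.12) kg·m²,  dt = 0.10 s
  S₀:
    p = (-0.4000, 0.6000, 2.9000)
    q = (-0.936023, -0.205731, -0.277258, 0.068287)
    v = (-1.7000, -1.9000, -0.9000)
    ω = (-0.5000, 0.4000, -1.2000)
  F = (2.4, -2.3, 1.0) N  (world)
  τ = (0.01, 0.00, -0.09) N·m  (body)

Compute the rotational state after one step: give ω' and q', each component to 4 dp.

ω' = (-0.4996, 0.4086, -1.2683)
q' = (-0.9294, -0.1667, -0.3093, 0.1131)

precession coupling ω×(Iω) = (0.0096, -0.0120, -0.0080)
α = I⁻¹(τ − ω×Iω) = (0.0040, 0.0857, -0.6833)
new body rate ω' = (-0.4996, 0.4086, -1.2683)
2q̇ = q⊗(0,ω) = (0.0899821, 0.7734063, -0.6554299, 0.9023062)
updated quaternion q' = (-0.9294, -0.1667, -0.3093, 0.1131)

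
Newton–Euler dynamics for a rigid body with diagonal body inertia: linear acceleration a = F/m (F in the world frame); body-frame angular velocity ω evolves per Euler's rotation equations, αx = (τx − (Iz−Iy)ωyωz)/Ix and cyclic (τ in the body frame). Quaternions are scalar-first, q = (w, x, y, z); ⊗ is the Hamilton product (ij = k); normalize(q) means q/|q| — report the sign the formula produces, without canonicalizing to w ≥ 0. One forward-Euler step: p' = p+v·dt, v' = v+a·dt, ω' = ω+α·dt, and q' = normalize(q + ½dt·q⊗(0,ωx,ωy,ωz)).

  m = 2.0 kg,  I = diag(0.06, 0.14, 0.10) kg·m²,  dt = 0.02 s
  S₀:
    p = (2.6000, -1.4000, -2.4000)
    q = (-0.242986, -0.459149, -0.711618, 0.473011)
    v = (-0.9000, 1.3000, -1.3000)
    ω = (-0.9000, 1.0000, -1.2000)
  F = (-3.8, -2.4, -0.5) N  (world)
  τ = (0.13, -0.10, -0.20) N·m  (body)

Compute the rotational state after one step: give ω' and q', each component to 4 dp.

ω' = (-0.8727, 0.9919, -1.2256)
q' = (-0.2343, -0.4531, -0.7237, 0.4649)

α = I⁻¹(τ − ω×Iω) = (1.3667, -0.4057, -1.2800)
new body rate ω' = (-0.8727, 0.9919, -1.2256)
q⊗(0,ω) = (0.8659971, 0.5996180, -1.2196747, -0.8080220)
q' = normalize(q + ½dt·q⊗(0,ω)) = (-0.2343, -0.4531, -0.7237, 0.4649)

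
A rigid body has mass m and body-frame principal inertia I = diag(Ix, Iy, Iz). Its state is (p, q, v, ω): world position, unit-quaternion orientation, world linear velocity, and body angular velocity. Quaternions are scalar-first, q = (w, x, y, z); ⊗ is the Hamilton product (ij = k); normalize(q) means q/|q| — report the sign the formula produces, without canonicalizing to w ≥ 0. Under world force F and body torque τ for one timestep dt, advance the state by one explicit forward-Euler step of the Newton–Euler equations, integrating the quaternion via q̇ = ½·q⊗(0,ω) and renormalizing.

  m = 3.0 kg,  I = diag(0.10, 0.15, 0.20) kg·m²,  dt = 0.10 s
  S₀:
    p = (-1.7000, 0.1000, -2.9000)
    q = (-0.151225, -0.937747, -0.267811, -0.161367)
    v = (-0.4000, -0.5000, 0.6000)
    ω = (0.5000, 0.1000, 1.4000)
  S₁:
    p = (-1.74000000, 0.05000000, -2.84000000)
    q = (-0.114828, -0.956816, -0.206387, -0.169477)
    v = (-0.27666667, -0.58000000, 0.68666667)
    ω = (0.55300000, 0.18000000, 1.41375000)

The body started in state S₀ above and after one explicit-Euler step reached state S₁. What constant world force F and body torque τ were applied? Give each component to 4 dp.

F = (3.7000, -2.4000, 2.6000)
τ = (0.0600, 0.0500, 0.0300)

Δω = ω₁−ω₀ = (0.05300000, 0.08000000, 0.01375000)
τ = I·(Δω/dt) + ω₀×(Iω₀) = (0.0600, 0.0500, 0.0300)
velocity change Δv = (0.12333333, -0.08000000, 0.08666667)
applied force F = (3.7000, -2.4000, 2.6000)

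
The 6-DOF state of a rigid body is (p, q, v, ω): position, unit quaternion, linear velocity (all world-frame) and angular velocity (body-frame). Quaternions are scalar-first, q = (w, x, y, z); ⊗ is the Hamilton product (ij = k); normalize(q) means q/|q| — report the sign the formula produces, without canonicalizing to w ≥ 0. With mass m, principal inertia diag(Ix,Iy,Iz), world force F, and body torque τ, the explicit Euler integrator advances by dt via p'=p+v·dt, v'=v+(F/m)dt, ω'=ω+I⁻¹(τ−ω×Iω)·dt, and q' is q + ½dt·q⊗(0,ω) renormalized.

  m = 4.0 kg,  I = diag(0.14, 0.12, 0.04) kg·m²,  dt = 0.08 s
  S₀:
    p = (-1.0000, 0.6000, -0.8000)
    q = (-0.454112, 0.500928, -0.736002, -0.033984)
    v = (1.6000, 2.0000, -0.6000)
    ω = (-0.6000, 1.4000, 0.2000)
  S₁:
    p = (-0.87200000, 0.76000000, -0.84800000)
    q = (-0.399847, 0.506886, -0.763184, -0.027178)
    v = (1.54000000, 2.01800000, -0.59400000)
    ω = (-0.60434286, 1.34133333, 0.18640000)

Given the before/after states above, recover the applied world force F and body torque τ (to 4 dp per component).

F = (-3.0000, 0.9000, 0.3000)
τ = (-0.0300, -0.1000, 0.0100)

ω₁ − ω₀ = (-0.00434286, -0.05866667, -0.01360000)
τ = I·(Δω/dt) + ω₀×(Iω₀) = (-0.0300, -0.1000, 0.0100)
v₁ − v₀ = (-0.06000000, 0.01800000, 0.00600000)
F = m·Δv/dt = (-3.0000, 0.9000, 0.3000)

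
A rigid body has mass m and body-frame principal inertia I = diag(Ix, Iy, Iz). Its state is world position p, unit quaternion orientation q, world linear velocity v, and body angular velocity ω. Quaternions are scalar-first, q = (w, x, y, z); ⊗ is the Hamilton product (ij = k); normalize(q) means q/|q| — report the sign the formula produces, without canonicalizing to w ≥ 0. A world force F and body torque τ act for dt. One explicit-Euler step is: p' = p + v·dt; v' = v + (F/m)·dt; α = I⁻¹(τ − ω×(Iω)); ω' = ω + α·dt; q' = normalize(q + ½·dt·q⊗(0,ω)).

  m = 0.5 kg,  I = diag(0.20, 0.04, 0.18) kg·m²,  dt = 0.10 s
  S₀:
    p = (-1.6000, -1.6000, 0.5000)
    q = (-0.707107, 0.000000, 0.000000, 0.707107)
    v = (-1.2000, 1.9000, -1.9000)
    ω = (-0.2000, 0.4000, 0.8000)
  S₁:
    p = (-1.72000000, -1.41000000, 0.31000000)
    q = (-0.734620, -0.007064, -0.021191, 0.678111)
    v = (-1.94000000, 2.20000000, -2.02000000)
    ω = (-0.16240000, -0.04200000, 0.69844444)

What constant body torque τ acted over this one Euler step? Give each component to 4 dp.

ω₁ − ω₀ = (0.03760000, -0.44200000, -0.10155556)
ω₀×(Iω₀) = (0.0448, -0.0032, 0.0128)
applied torque τ = (0.1200, -0.1800, -0.1700)

τ = (0.1200, -0.1800, -0.1700)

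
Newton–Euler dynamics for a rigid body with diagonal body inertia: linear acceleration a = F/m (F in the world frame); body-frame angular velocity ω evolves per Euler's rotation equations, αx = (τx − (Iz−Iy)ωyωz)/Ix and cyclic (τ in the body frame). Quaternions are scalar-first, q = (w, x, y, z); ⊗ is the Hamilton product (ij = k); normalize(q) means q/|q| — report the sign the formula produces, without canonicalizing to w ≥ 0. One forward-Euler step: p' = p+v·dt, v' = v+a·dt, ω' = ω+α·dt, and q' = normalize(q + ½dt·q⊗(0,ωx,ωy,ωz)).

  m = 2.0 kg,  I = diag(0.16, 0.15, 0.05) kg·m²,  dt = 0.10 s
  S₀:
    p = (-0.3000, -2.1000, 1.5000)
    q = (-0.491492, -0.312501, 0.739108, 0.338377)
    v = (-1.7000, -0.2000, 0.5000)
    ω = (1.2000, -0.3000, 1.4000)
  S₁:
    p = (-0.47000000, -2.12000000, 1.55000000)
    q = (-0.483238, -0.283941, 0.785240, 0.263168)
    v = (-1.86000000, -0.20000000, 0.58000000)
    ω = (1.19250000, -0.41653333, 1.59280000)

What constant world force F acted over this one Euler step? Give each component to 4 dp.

Δv = v₁−v₀ = (-0.16000000, 0.00000000, 0.08000000)
m·(v₁−v₀)/dt = (-3.2000, 0.0000, 1.6000)

F = (-3.2000, 0.0000, 1.6000)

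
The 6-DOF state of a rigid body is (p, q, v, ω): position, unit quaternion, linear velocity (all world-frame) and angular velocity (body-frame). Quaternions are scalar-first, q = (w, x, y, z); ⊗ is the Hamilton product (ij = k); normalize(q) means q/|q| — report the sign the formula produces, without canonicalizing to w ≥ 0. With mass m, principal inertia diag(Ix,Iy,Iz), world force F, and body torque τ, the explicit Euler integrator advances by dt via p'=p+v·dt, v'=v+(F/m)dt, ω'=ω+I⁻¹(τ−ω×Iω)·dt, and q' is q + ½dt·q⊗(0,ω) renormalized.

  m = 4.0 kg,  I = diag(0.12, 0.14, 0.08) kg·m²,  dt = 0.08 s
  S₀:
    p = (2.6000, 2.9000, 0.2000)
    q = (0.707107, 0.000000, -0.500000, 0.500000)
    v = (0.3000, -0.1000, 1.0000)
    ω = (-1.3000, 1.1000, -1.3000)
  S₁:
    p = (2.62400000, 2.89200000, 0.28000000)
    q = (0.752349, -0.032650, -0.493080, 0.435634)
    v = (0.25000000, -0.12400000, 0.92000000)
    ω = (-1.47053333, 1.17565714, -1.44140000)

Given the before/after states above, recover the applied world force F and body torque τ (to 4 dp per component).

ω₁ − ω₀ = (-0.17053333, 0.07565714, -0.14140000)
applied torque τ = (-0.1700, 0.2000, -0.1700)
Δv = v₁−v₀ = (-0.05000000, -0.02400000, -0.08000000)
m·(v₁−v₀)/dt = (-2.5000, -1.2000, -4.0000)

F = (-2.5000, -1.2000, -4.0000)
τ = (-0.1700, 0.2000, -0.1700)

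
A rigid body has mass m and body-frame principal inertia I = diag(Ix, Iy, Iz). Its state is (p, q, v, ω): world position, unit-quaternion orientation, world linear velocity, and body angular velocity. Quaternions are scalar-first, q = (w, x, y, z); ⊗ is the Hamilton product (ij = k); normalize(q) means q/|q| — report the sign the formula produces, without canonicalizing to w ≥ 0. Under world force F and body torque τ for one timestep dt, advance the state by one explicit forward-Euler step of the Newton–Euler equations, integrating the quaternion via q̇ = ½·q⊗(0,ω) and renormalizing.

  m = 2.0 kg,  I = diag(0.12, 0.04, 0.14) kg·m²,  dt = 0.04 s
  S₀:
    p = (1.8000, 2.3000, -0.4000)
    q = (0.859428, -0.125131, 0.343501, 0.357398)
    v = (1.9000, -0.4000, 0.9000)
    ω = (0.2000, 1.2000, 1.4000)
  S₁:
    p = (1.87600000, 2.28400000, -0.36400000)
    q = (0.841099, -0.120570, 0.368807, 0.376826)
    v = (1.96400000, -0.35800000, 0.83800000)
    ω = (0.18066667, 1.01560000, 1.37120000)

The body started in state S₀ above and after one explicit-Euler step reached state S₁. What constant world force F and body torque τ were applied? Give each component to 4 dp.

F = (3.2000, 2.1000, -3.1000)
τ = (0.1100, -0.1900, -0.1200)

v₁ − v₀ = (0.06400000, 0.04200000, -0.06200000)
F = m·Δv/dt = (3.2000, 2.1000, -3.1000)
ω₁ − ω₀ = (-0.01933333, -0.18440000, -0.02880000)
applied torque τ = (0.1100, -0.1900, -0.1200)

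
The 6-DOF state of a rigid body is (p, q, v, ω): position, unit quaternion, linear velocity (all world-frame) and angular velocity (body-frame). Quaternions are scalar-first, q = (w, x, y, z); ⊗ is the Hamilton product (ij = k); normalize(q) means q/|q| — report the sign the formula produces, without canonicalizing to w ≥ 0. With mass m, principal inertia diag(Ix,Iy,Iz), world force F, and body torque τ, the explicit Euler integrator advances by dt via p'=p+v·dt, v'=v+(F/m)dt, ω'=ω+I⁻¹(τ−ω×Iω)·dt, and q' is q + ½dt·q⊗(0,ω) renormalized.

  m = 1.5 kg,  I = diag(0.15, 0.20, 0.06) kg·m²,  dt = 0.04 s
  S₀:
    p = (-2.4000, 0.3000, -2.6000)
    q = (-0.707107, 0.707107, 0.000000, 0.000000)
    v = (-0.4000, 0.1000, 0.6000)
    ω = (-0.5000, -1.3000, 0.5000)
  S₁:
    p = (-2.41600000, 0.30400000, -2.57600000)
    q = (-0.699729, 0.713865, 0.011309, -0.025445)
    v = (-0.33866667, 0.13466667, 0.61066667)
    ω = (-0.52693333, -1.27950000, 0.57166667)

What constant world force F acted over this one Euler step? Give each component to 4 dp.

F = (2.3000, 1.3000, 0.4000)

velocity change Δv = (0.06133333, 0.03466667, 0.01066667)
F = m·Δv/dt = (2.3000, 1.3000, 0.4000)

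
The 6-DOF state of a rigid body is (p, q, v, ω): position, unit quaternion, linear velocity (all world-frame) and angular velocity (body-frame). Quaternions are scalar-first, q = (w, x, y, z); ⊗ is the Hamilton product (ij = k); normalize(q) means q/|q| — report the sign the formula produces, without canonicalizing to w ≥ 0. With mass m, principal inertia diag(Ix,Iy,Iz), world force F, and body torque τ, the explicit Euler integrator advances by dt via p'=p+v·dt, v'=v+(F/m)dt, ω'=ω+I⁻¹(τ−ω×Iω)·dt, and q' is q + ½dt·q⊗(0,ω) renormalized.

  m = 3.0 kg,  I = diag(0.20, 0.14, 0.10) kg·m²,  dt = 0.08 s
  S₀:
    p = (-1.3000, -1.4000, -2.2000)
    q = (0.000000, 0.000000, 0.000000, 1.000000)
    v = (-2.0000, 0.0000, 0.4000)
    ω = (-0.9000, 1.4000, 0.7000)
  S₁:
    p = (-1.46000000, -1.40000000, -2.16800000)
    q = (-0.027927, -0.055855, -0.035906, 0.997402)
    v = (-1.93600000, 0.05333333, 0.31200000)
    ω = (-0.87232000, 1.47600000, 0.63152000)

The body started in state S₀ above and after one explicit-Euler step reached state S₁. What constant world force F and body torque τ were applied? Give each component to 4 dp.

rate change Δω = (0.02768000, 0.07600000, -0.06848000)
I·α + gyro = (0.0300, 0.0700, -0.0100)
Δv = v₁−v₀ = (0.06400000, 0.05333333, -0.08800000)
F = m·Δv/dt = (2.4000, 2.0000, -3.3000)

F = (2.4000, 2.0000, -3.3000)
τ = (0.0300, 0.0700, -0.0100)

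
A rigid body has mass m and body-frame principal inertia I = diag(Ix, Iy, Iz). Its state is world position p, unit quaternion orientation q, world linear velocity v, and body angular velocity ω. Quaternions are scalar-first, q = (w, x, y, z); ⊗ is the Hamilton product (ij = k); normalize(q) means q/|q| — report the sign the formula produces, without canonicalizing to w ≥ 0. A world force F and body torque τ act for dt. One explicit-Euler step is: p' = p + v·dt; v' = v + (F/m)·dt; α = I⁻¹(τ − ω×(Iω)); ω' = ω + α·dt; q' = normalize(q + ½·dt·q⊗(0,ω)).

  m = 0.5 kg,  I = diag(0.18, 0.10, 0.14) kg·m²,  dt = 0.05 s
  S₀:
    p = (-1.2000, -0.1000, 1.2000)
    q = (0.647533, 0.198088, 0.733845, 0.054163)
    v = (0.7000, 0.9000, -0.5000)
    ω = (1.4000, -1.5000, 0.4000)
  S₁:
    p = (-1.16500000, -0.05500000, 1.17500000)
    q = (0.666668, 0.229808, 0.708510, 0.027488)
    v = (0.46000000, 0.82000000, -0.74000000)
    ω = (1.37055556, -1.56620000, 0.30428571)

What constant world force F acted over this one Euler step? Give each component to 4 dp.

F = (-2.4000, -0.8000, -2.4000)

Δv = v₁−v₀ = (-0.24000000, -0.08000000, -0.24000000)
F = m·Δv/dt = (-2.4000, -0.8000, -2.4000)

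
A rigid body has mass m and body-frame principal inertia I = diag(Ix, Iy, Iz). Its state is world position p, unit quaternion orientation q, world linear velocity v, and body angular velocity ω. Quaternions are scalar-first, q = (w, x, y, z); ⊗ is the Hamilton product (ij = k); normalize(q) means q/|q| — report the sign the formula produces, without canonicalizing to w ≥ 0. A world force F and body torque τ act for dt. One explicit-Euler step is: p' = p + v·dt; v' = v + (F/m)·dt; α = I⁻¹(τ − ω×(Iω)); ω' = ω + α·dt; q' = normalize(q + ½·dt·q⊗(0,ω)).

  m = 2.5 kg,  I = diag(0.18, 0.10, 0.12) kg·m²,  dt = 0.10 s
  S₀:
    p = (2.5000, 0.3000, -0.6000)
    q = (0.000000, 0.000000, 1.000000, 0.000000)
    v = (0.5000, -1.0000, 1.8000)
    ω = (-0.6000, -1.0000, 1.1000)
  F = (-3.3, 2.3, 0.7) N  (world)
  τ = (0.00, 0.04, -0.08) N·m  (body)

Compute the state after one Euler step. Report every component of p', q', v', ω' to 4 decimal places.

gyro term ω×Iω = (-0.0220, -0.0396, -0.0480)
(τ − ω×Iω)/I = (0.1222, 0.7960, -0.2667)
ω + α·dt = (-0.5878, -0.9204, 1.0733)
Hamilton product q⊗(0,ω) = (1.0000000, 1.1000000, 0.0000000, 0.6000000)
q' = normalize(q + ½dt·q⊗(0,ω)) = (0.0498, 0.0548, 0.9968, 0.0299)
a = F/m = (-1.3200, 0.9200, 0.2800)
new position p' = (2.5500, 0.2000, -0.4200)
v' = v + a·dt = (0.3680, -0.9080, 1.8280)

p' = (2.5500, 0.2000, -0.4200)
q' = (0.0498, 0.0548, 0.9968, 0.0299)
v' = (0.3680, -0.9080, 1.8280)
ω' = (-0.5878, -0.9204, 1.0733)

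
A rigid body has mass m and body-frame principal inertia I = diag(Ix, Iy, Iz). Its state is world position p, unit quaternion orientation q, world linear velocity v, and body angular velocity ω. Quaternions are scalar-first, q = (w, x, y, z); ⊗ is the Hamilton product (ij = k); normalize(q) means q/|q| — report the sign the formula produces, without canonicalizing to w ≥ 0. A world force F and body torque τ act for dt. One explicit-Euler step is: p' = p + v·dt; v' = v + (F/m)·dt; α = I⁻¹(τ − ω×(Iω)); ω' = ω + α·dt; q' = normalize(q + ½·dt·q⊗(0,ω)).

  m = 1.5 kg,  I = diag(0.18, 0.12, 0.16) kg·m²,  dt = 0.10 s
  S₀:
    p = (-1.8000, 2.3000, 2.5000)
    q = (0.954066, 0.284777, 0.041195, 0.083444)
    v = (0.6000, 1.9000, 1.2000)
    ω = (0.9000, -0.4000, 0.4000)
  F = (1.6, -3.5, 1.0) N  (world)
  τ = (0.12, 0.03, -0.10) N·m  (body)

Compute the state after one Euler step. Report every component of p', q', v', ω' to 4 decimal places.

a = F/m = (1.0667, -2.3333, 0.6667)
new position p' = (-1.7400, 2.4900, 2.6200)
v' = v + a·dt = (0.7067, 1.6667, 1.2667)
ω×(Iω) gyroscopic = (-0.0064, 0.0072, 0.0216)
angular accel α = (0.7022, 0.1900, -0.7600)
ω' = ω + α·dt = (0.9702, -0.3810, 0.3240)
q⊗(0,ω) = (-0.2731989, 0.9085150, -0.4204376, 0.2306401)
q + ½dt·q⊗(0,ω), renormalized = (0.9391, 0.3297, 0.0201, 0.0948)

p' = (-1.7400, 2.4900, 2.6200)
q' = (0.9391, 0.3297, 0.0201, 0.0948)
v' = (0.7067, 1.6667, 1.2667)
ω' = (0.9702, -0.3810, 0.3240)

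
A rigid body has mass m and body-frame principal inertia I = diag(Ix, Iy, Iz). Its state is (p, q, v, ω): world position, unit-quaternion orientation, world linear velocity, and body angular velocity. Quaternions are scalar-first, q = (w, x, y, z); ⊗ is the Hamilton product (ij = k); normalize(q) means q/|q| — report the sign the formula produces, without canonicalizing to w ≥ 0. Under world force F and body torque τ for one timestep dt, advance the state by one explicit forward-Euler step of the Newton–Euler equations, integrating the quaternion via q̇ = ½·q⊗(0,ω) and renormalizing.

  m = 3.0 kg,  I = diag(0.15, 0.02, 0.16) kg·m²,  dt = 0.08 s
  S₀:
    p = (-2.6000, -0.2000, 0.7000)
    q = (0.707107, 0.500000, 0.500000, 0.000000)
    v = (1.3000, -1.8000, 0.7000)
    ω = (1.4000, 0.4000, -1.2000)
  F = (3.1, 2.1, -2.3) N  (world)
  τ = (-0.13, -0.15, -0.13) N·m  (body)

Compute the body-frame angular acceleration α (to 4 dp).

ω×(Iω) gyroscopic = (-0.0672, 0.0168, -0.0728)
angular accel α = (-0.4187, -8.3400, -0.3575)

α = (-0.4187, -8.3400, -0.3575)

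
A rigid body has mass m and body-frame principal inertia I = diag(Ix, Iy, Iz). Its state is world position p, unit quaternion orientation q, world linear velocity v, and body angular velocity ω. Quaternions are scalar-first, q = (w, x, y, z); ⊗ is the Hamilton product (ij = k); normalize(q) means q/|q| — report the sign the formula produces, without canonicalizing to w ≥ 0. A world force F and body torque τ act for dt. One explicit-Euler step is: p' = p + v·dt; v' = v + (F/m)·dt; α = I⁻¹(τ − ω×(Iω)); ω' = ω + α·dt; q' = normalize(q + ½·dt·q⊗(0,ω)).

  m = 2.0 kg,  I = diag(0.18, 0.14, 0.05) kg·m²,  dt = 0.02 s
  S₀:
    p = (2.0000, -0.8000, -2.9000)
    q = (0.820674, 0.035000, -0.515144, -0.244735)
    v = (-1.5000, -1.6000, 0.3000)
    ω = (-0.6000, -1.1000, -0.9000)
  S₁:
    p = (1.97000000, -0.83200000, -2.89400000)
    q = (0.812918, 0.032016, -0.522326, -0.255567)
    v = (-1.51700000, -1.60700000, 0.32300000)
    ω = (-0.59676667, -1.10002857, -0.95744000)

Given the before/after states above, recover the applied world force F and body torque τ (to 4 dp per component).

F = (-1.7000, -0.7000, 2.3000)
τ = (-0.0600, 0.0700, -0.1700)

Δω = ω₁−ω₀ = (0.00323333, -0.00002857, -0.05744000)
gyro term ω₀×Iω₀ = (-0.0891, 0.0702, -0.0264)
τ = I·(Δω/dt) + ω₀×(Iω₀) = (-0.0600, 0.0700, -0.1700)
v₁ − v₀ = (-0.01700000, -0.00700000, 0.02300000)
m·(v₁−v₀)/dt = (-1.7000, -0.7000, 2.3000)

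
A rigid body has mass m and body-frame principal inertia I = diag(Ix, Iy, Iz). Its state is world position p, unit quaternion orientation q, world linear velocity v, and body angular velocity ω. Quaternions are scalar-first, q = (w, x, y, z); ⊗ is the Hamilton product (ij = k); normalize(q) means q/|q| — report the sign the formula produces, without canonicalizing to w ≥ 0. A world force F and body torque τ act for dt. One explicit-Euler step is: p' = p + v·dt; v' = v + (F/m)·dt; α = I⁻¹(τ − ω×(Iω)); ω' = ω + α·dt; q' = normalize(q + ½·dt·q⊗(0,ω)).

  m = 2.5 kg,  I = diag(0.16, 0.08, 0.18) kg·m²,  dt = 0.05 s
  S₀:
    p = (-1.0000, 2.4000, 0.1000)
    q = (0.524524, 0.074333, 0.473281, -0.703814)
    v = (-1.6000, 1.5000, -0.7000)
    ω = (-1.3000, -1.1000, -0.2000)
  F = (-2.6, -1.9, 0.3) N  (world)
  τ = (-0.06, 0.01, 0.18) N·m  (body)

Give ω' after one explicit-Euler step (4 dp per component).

ω' = (-1.3256, -1.0905, -0.1182)

precession coupling ω×(Iω) = (0.0220, -0.0052, -0.1144)
(τ − ω×Iω)/I = (-0.5125, 0.1900, 1.6356)
ω + α·dt = (-1.3256, -1.0905, -0.1182)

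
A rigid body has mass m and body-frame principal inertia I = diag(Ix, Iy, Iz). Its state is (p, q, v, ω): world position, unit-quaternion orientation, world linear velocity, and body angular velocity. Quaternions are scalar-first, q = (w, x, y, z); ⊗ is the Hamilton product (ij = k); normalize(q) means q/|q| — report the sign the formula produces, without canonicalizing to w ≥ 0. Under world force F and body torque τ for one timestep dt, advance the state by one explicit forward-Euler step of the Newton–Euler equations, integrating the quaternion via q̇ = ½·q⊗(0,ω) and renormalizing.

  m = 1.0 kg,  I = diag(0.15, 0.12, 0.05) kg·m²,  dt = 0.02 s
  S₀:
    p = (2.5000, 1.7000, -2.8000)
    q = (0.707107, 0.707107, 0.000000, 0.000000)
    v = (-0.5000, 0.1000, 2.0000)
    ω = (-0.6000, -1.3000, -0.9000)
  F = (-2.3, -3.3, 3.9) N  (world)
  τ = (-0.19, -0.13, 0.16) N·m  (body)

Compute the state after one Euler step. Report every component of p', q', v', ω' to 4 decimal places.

p' = (2.4900, 1.7020, -2.7600)
q' = (0.7112, 0.7028, -0.0028, -0.0156)
v' = (-0.5460, 0.0340, 2.0780)
ω' = (-0.6144, -1.3307, -0.8266)

ω×(Iω) gyroscopic = (-0.0819, 0.0540, -0.0234)
α = I⁻¹(τ − ω×Iω) = (-0.7207, -1.5333, 3.6680)
ω' = ω + α·dt = (-0.6144, -1.3307, -0.8266)
2q̇ = q⊗(0,ω) = (0.4242642, -0.4242642, -0.2828428, -1.5556354)
updated quaternion q' = (0.7112, 0.7028, -0.0028, -0.0156)
a = F/m = (-2.3000, -3.3000, 3.9000)
p + v·dt = (2.4900, 1.7020, -2.7600)
new velocity v' = (-0.5460, 0.0340, 2.0780)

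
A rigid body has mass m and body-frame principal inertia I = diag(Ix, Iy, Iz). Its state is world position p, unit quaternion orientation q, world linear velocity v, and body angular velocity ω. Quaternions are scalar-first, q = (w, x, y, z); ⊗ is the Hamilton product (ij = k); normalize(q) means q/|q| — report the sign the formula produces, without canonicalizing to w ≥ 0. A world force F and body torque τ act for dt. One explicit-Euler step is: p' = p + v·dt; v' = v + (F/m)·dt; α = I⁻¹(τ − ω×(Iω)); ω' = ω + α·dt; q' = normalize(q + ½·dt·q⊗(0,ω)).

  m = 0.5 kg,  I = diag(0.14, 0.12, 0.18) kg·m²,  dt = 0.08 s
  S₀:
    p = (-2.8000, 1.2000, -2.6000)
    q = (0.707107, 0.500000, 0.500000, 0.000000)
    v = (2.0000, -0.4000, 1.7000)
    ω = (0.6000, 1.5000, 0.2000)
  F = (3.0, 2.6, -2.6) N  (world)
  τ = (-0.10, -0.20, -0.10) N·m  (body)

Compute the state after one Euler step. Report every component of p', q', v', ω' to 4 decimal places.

p' = (-2.6400, 1.1680, -2.4640)
q' = (0.6637, 0.5199, 0.5373, 0.0236)
v' = (2.4800, 0.0160, 1.2840)
ω' = (0.5326, 1.3699, 0.1636)

new position p' = (-2.6400, 1.1680, -2.4640)
v' = v + a·dt = (2.4800, 0.0160, 1.2840)
precession coupling ω×(Iω) = (0.0180, -0.0048, -0.0180)
α = I⁻¹(τ − ω×Iω) = (-0.8429, -1.6267, -0.4556)
ω + α·dt = (0.5326, 1.3699, 0.1636)
2q̇ = q⊗(0,ω) = (-1.0500000, 0.5242642, 0.9606605, 0.5914214)
q + ½dt·q⊗(0,ω), renormalized = (0.6637, 0.5199, 0.5373, 0.0236)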